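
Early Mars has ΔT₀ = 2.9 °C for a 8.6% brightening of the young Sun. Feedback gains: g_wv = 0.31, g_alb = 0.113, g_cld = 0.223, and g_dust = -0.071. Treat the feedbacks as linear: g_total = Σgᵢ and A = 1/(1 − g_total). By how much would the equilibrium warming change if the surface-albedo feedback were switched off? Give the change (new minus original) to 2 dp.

Original: g = 0.575, ΔT = 2.9/(1−0.575) = 6.8235 °C.
Without surface-albedo: g' = 0.462, ΔT' = 2.9/(1−0.462) = 5.3903 °C.
Change = 5.3903 − 6.8235 = -1.43 °C.

-1.43 °C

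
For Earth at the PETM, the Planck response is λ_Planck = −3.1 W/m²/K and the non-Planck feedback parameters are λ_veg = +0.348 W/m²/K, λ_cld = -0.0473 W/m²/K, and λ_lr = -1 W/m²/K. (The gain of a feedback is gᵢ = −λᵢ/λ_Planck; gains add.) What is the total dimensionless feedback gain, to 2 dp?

Convert to gains: g_veg = 0.348/3.1 = 0.1123; g_cld = -0.0473/3.1 = -0.01526; g_lr = -1/3.1 = -0.3226.
Total gain g = -0.22556.

-0.23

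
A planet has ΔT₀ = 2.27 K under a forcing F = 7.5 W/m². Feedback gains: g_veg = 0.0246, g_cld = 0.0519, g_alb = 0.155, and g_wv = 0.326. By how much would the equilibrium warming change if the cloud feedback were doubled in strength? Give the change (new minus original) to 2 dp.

Original: g = 0.5575, ΔT = 2.27/(1−0.5575) = 5.1299 K.
With doubled cloud: g' = 0.6094, ΔT' = 2.27/(1−0.6094) = 5.8116 K.
Change = 5.8116 − 5.1299 = 0.68 K.

0.68 K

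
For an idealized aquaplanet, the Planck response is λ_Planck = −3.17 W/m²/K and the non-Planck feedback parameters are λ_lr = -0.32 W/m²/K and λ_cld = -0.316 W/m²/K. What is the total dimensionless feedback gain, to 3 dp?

Convert to gains: g_lr = -0.32/3.17 = -0.1009; g_cld = -0.316/3.17 = -0.09968.
Total gain g = -0.20058.

-0.201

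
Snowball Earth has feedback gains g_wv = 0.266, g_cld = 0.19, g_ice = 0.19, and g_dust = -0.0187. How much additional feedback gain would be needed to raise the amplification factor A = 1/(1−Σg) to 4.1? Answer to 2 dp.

0.13

Current total gain = 0.6273.
Target gain for A = 4.1: g* = 1 − 1/4.1 = 0.7561.
Additional gain needed = 0.7561 − 0.6273 = 0.13.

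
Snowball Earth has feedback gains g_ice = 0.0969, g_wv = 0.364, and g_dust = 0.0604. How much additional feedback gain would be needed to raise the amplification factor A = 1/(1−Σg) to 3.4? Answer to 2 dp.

Current total gain = 0.5213.
Target gain for A = 3.4: g* = 1 − 1/3.4 = 0.7059.
Additional gain needed = 0.7059 − 0.5213 = 0.18.

0.18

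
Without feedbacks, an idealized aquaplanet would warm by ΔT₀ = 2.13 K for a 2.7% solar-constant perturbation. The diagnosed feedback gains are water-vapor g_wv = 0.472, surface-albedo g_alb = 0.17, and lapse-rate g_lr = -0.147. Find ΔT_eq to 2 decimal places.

Total gain g = 0.472 + 0.17 − 0.147 = 0.495.
Amplification A = 1/(1 − 0.495) = 1.98.
ΔT = 2.13 × 1.98 = 4.22 K.

4.22 K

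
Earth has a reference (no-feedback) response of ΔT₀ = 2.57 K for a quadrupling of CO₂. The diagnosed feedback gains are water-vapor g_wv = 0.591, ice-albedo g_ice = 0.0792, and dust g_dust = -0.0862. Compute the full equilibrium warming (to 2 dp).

6.18 K

Total gain g = 0.591 + 0.0792 − 0.0862 = 0.584.
Amplification A = 1/(1 − 0.584) = 2.404.
ΔT = 2.57 × 2.404 = 6.18 K.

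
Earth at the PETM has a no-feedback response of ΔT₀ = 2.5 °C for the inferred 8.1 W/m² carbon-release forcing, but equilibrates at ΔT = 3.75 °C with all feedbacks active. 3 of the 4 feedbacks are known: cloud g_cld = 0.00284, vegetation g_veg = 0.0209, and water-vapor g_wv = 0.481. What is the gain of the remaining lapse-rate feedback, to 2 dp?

-0.17

Amplification A = ΔT/ΔT₀ = 3.75/2.5 = 1.5.
Total gain g = 1 − 1/A = 1 − 1/1.5 = 0.3333.
Known gains sum to 0.00284 + 0.0209 + 0.481 = 0.50474.
g_lr = 0.3333 − 0.50474 = -0.17.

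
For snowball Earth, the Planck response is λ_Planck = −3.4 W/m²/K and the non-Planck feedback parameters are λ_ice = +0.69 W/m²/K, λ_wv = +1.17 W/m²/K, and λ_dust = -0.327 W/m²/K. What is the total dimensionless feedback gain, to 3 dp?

0.451

Convert to gains: g_ice = 0.69/3.4 = 0.2029; g_wv = 1.17/3.4 = 0.3441; g_dust = -0.327/3.4 = -0.09618.
Total gain g = 0.45082.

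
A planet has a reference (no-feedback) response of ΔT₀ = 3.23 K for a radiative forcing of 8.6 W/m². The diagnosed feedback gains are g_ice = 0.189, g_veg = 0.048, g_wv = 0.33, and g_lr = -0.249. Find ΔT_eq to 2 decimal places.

Total gain g = 0.189 + 0.048 + 0.33 − 0.249 = 0.318.
Amplification A = 1/(1 − 0.318) = 1.466.
ΔT = 3.23 × 1.466 = 4.74 K.

4.74 K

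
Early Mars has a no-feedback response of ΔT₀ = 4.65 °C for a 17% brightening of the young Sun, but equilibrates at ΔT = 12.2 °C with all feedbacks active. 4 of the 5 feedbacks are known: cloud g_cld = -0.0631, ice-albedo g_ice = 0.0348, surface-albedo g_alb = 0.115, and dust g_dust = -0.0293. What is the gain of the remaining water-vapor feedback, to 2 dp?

Amplification A = ΔT/ΔT₀ = 12.2/4.65 = 2.624.
Total gain g = 1 − 1/A = 1 − 1/2.624 = 0.6189.
Known gains sum to -0.0631 + 0.0348 + 0.115 − 0.0293 = 0.0574.
g_wv = 0.6189 − 0.0574 = 0.56.

0.56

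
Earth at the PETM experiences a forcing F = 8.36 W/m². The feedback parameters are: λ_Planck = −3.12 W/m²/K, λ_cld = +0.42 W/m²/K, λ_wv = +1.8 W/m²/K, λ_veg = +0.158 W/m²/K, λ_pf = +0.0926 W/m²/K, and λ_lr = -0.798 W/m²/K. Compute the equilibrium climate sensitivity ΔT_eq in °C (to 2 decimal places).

Net feedback parameter λ = (−3.12) + (+0.42) + (+1.8) + (+0.158) + (+0.0926) + (-0.798) = -1.4474 W/m²/K.
ΔT = −F/λ = −8.36/(-1.4474) = 5.78 °C.

5.78 °C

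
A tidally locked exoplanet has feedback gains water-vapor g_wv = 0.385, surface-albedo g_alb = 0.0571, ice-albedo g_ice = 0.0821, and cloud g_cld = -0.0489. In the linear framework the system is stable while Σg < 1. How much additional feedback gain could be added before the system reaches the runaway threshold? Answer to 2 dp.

Current total gain = 0.385 + 0.0571 + 0.0821 − 0.0489 = 0.4753.
Margin to runaway = 1 − 0.4753 = 0.52.

0.52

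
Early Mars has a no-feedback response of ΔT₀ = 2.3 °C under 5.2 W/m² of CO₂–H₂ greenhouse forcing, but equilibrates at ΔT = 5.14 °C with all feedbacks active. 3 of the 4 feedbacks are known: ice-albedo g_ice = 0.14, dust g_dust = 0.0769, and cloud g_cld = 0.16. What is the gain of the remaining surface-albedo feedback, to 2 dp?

0.18

Amplification A = ΔT/ΔT₀ = 5.14/2.3 = 2.235.
Total gain g = 1 − 1/A = 1 − 1/2.235 = 0.5526.
Known gains sum to 0.14 + 0.0769 + 0.16 = 0.3769.
g_alb = 0.5526 − 0.3769 = 0.18.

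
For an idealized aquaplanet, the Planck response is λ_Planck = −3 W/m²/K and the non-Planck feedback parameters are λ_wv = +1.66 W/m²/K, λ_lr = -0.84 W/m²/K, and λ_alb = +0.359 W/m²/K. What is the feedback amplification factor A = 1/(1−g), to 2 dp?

Convert to gains: g_wv = 1.66/3 = 0.5533; g_lr = -0.84/3 = -0.28; g_alb = 0.359/3 = 0.1197.
Total gain g = 0.393.
A = 1/(1 − 0.393) = 1.65.

1.65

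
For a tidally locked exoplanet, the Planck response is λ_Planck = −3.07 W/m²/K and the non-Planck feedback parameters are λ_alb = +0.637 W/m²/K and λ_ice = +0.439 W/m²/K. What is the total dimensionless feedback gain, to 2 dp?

0.35

Convert to gains: g_alb = 0.637/3.07 = 0.2075; g_ice = 0.439/3.07 = 0.143.
Total gain g = 0.3505.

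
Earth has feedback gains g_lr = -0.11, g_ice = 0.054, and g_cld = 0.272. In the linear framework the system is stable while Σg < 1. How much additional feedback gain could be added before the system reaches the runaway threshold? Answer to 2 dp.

0.78

Current total gain = -0.11 + 0.054 + 0.272 = 0.216.
Margin to runaway = 1 − 0.216 = 0.78.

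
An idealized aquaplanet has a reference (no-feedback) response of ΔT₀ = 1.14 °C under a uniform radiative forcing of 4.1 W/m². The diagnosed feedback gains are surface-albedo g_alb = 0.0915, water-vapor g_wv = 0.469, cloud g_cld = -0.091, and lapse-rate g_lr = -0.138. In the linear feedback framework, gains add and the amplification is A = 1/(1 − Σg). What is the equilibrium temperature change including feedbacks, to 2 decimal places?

1.71 °C

Total gain g = 0.0915 + 0.469 − 0.091 − 0.138 = 0.3315.
Amplification A = 1/(1 − 0.3315) = 1.496.
ΔT = 1.14 × 1.496 = 1.71 °C.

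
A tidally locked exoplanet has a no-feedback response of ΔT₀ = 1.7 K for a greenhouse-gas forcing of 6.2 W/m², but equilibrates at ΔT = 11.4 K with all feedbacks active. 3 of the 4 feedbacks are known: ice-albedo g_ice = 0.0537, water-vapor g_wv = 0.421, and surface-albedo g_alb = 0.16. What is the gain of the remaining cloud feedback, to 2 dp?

0.22

Amplification A = ΔT/ΔT₀ = 11.4/1.7 = 6.706.
Total gain g = 1 − 1/A = 1 − 1/6.706 = 0.8509.
Known gains sum to 0.0537 + 0.421 + 0.16 = 0.6347.
g_cld = 0.8509 − 0.6347 = 0.22.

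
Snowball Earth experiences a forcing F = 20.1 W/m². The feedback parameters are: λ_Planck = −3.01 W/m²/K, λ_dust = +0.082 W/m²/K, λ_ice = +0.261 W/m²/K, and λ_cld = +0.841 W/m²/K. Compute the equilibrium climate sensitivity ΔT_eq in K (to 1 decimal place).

11.0 K

Net feedback parameter λ = (−3.01) + (+0.082) + (+0.261) + (+0.841) = -1.826 W/m²/K.
ΔT = −F/λ = −20.1/(-1.826) = 11.0 K.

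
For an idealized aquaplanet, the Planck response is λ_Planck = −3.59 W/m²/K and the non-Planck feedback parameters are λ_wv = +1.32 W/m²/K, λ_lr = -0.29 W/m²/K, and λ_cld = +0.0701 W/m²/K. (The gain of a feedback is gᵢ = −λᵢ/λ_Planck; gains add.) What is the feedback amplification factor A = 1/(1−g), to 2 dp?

1.44

Convert to gains: g_wv = 1.32/3.59 = 0.3677; g_lr = -0.29/3.59 = -0.08078; g_cld = 0.0701/3.59 = 0.01953.
Total gain g = 0.30645.
A = 1/(1 − 0.30645) = 1.44.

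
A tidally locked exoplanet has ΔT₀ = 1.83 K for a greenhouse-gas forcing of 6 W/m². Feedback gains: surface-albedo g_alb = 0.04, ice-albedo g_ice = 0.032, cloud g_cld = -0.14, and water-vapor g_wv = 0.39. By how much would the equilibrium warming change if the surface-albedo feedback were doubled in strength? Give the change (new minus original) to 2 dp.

Original: g = 0.322, ΔT = 1.83/(1−0.322) = 2.6991 K.
With doubled surface-albedo: g' = 0.362, ΔT' = 1.83/(1−0.362) = 2.8683 K.
Change = 2.8683 − 2.6991 = 0.17 K.

0.17 K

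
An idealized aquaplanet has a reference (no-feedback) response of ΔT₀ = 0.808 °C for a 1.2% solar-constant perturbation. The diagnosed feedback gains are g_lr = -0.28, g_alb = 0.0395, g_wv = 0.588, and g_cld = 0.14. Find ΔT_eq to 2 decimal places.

1.58 °C

Total gain g = -0.28 + 0.0395 + 0.588 + 0.14 = 0.4875.
Amplification A = 1/(1 − 0.4875) = 1.951.
ΔT = 0.808 × 1.951 = 1.58 °C.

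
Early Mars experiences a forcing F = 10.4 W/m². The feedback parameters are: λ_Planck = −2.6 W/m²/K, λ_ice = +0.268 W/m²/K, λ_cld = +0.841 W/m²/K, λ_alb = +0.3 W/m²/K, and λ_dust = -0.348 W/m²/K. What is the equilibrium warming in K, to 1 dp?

Net feedback parameter λ = (−2.6) + (+0.268) + (+0.841) + (+0.3) + (-0.348) = -1.539 W/m²/K.
ΔT = −F/λ = −10.4/(-1.539) = 6.8 K.

6.8 K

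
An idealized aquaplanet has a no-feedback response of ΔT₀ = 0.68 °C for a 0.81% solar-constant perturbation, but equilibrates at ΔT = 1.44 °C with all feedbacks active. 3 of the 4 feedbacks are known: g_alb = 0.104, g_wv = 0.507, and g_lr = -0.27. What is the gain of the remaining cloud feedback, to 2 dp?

Amplification A = ΔT/ΔT₀ = 1.44/0.68 = 2.118.
Total gain g = 1 − 1/A = 1 − 1/2.118 = 0.5279.
Known gains sum to 0.104 + 0.507 − 0.27 = 0.341.
g_cld = 0.5279 − 0.341 = 0.19.

0.19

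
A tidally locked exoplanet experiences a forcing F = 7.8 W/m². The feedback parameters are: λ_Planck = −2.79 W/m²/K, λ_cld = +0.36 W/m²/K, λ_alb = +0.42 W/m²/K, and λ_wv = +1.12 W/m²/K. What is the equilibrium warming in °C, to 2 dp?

8.76 °C

Net feedback parameter λ = (−2.79) + (+0.36) + (+0.42) + (+1.12) = -0.89 W/m²/K.
ΔT = −F/λ = −7.8/(-0.89) = 8.76 °C.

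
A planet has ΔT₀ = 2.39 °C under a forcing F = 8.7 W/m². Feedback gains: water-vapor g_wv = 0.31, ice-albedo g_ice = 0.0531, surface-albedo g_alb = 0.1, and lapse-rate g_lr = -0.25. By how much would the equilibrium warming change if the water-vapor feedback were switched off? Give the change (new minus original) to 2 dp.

-0.86 °C

Original: g = 0.2131, ΔT = 2.39/(1−0.2131) = 3.0372 °C.
Without water-vapor: g' = -0.0969, ΔT' = 2.39/(1+0.0969) = 2.1789 °C.
Change = 2.1789 − 3.0372 = -0.86 °C.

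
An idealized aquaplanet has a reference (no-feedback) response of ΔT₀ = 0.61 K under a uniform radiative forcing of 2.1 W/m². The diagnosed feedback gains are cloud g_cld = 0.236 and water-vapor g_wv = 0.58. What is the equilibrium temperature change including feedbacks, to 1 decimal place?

Total gain g = 0.236 + 0.58 = 0.816.
Amplification A = 1/(1 − 0.816) = 5.435.
ΔT = 0.61 × 5.435 = 3.3 K.

3.3 K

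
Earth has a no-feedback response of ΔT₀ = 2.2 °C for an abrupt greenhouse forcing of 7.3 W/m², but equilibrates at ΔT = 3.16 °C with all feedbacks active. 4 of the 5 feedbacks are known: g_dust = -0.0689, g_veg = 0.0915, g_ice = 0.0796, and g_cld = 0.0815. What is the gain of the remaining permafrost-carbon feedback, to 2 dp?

Amplification A = ΔT/ΔT₀ = 3.16/2.2 = 1.436.
Total gain g = 1 − 1/A = 1 − 1/1.436 = 0.3036.
Known gains sum to -0.0689 + 0.0915 + 0.0796 + 0.0815 = 0.1837.
g_pf = 0.3036 − 0.1837 = 0.12.

0.12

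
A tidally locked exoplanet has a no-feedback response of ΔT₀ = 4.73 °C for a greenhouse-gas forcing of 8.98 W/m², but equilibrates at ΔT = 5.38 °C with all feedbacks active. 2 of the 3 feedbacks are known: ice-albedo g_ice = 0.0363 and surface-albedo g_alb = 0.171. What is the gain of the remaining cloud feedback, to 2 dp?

Amplification A = ΔT/ΔT₀ = 5.38/4.73 = 1.137.
Total gain g = 1 − 1/A = 1 − 1/1.137 = 0.1205.
Known gains sum to 0.0363 + 0.171 = 0.2073.
g_cld = 0.1205 − 0.2073 = -0.09.

-0.09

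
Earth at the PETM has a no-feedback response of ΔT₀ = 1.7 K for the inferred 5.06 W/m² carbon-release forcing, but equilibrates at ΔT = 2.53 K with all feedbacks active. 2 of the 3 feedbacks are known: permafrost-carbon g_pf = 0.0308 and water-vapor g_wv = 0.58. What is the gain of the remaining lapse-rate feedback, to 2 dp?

Amplification A = ΔT/ΔT₀ = 2.53/1.7 = 1.488.
Total gain g = 1 − 1/A = 1 − 1/1.488 = 0.328.
Known gains sum to 0.0308 + 0.58 = 0.6108.
g_lr = 0.328 − 0.6108 = -0.28.

-0.28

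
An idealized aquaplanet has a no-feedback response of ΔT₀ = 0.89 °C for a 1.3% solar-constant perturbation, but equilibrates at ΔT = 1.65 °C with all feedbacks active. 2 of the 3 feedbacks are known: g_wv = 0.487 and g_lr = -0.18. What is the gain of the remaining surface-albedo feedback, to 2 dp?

0.15

Amplification A = ΔT/ΔT₀ = 1.65/0.89 = 1.854.
Total gain g = 1 − 1/A = 1 − 1/1.854 = 0.4606.
Known gains sum to 0.487 − 0.18 = 0.307.
g_alb = 0.4606 − 0.307 = 0.15.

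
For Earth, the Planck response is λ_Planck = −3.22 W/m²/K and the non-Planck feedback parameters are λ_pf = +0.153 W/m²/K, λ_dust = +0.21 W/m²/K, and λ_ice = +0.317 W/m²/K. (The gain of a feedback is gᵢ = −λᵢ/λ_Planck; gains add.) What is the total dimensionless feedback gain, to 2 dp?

Convert to gains: g_pf = 0.153/3.22 = 0.04752; g_dust = 0.21/3.22 = 0.06522; g_ice = 0.317/3.22 = 0.09845.
Total gain g = 0.21119.

0.21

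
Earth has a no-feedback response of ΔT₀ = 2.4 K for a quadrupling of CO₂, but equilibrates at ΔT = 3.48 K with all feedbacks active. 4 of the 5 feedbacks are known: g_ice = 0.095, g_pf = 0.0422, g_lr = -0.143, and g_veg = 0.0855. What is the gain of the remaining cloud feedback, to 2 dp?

Amplification A = ΔT/ΔT₀ = 3.48/2.4 = 1.45.
Total gain g = 1 − 1/A = 1 − 1/1.45 = 0.3103.
Known gains sum to 0.095 + 0.0422 − 0.143 + 0.0855 = 0.0797.
g_cld = 0.3103 − 0.0797 = 0.23.

0.23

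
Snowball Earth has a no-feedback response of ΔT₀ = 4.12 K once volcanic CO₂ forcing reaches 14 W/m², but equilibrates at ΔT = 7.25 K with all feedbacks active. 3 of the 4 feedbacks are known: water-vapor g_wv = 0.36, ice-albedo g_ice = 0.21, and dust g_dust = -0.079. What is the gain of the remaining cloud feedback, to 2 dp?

-0.06

Amplification A = ΔT/ΔT₀ = 7.25/4.12 = 1.76.
Total gain g = 1 − 1/A = 1 − 1/1.76 = 0.4318.
Known gains sum to 0.36 + 0.21 − 0.079 = 0.491.
g_cld = 0.4318 − 0.491 = -0.06.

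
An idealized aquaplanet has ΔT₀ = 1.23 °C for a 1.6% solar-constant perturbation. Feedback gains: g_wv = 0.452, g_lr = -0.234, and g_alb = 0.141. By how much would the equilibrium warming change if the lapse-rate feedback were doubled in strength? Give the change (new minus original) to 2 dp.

-0.51 °C

Original: g = 0.359, ΔT = 1.23/(1−0.359) = 1.9189 °C.
With doubled lapse-rate: g' = 0.125, ΔT' = 1.23/(1−0.125) = 1.4057 °C.
Change = 1.4057 − 1.9189 = -0.51 °C.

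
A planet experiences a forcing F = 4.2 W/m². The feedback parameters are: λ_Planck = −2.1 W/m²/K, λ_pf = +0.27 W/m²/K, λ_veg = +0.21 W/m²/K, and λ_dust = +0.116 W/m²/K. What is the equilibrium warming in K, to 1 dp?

2.8 K

Net feedback parameter λ = (−2.1) + (+0.27) + (+0.21) + (+0.116) = -1.504 W/m²/K.
ΔT = −F/λ = −4.2/(-1.504) = 2.8 K.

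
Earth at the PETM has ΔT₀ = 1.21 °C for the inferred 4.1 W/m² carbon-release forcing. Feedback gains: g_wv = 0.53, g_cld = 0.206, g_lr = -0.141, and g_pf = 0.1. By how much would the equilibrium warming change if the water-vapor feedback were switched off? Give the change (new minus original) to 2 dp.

Original: g = 0.695, ΔT = 1.21/(1−0.695) = 3.9672 °C.
Without water-vapor: g' = 0.165, ΔT' = 1.21/(1−0.165) = 1.4491 °C.
Change = 1.4491 − 3.9672 = -2.52 °C.

-2.52 °C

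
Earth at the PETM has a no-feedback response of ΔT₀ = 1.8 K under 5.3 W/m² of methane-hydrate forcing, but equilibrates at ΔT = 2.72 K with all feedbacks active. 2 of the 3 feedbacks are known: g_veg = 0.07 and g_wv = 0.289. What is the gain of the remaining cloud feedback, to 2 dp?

-0.02

Amplification A = ΔT/ΔT₀ = 2.72/1.8 = 1.511.
Total gain g = 1 − 1/A = 1 − 1/1.511 = 0.3382.
Known gains sum to 0.07 + 0.289 = 0.359.
g_cld = 0.3382 − 0.359 = -0.02.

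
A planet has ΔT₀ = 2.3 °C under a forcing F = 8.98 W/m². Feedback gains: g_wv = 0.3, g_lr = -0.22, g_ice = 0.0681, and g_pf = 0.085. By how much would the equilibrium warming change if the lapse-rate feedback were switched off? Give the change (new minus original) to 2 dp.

1.21 °C

Original: g = 0.2331, ΔT = 2.3/(1−0.2331) = 2.9991 °C.
Without lapse-rate: g' = 0.4531, ΔT' = 2.3/(1−0.4531) = 4.2055 °C.
Change = 4.2055 − 2.9991 = 1.21 °C.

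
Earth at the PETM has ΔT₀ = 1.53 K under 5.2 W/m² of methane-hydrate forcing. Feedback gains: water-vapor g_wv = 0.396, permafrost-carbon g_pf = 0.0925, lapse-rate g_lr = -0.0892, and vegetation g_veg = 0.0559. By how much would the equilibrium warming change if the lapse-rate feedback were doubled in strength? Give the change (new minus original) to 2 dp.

-0.40 K

Original: g = 0.4552, ΔT = 1.53/(1−0.4552) = 2.8084 K.
With doubled lapse-rate: g' = 0.366, ΔT' = 1.53/(1−0.366) = 2.4132 K.
Change = 2.4132 − 2.8084 = -0.40 K.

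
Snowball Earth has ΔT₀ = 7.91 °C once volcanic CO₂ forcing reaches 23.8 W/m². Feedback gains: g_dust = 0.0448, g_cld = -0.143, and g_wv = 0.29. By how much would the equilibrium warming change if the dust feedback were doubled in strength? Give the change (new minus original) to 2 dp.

Original: g = 0.1918, ΔT = 7.91/(1−0.1918) = 9.7872 °C.
With doubled dust: g' = 0.2366, ΔT' = 7.91/(1−0.2366) = 10.3615 °C.
Change = 10.3615 − 9.7872 = 0.57 °C.

0.57 °C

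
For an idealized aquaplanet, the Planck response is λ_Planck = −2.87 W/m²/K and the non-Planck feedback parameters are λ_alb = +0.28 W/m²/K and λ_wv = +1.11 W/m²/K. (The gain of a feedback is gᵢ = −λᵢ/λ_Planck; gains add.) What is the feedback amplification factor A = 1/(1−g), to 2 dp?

Convert to gains: g_alb = 0.28/2.87 = 0.09756; g_wv = 1.11/2.87 = 0.3868.
Total gain g = 0.48436.
A = 1/(1 − 0.48436) = 1.94.

1.94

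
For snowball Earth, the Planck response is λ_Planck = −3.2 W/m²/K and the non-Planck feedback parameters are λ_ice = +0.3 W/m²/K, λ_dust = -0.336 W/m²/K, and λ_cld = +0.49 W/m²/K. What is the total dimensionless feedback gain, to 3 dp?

0.142

Convert to gains: g_ice = 0.3/3.2 = 0.09375; g_dust = -0.336/3.2 = -0.105; g_cld = 0.49/3.2 = 0.1531.
Total gain g = 0.14185.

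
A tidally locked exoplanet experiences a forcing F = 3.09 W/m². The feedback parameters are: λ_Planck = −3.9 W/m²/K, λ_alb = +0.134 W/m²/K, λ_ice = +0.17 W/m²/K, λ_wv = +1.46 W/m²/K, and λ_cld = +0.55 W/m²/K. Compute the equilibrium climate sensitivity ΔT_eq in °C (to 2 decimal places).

1.95 °C

Net feedback parameter λ = (−3.9) + (+0.134) + (+0.17) + (+1.46) + (+0.55) = -1.586 W/m²/K.
ΔT = −F/λ = −3.09/(-1.586) = 1.95 °C.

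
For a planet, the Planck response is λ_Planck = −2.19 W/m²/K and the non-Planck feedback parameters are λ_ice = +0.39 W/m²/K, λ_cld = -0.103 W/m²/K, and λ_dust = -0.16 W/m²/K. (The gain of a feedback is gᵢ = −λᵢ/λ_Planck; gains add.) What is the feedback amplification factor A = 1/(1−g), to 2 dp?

1.06

Convert to gains: g_ice = 0.39/2.19 = 0.1781; g_cld = -0.103/2.19 = -0.04703; g_dust = -0.16/2.19 = -0.07306.
Total gain g = 0.05801.
A = 1/(1 − 0.05801) = 1.06.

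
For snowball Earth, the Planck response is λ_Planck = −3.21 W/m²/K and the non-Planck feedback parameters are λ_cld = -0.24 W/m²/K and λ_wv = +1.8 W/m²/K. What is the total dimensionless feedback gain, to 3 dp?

Convert to gains: g_cld = -0.24/3.21 = -0.07477; g_wv = 1.8/3.21 = 0.5607.
Total gain g = 0.48593.

0.486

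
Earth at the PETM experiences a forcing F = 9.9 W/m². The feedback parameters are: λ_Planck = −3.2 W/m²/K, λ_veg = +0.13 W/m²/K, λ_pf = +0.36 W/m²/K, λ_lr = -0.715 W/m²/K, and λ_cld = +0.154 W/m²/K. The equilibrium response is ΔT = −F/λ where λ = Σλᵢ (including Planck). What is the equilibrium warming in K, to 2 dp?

Net feedback parameter λ = (−3.2) + (+0.13) + (+0.36) + (-0.715) + (+0.154) = -3.271 W/m²/K.
ΔT = −F/λ = −9.9/(-3.271) = 3.03 K.

3.03 K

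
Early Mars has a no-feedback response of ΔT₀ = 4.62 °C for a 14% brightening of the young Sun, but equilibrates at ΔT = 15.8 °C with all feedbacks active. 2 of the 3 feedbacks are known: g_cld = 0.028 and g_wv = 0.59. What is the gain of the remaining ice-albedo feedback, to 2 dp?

0.09

Amplification A = ΔT/ΔT₀ = 15.8/4.62 = 3.42.
Total gain g = 1 − 1/A = 1 − 1/3.42 = 0.7076.
Known gains sum to 0.028 + 0.59 = 0.618.
g_ice = 0.7076 − 0.618 = 0.09.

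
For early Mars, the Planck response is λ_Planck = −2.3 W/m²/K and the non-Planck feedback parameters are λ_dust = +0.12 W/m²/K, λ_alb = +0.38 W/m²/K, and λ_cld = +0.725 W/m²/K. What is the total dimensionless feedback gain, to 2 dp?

Convert to gains: g_dust = 0.12/2.3 = 0.05217; g_alb = 0.38/2.3 = 0.1652; g_cld = 0.725/2.3 = 0.3152.
Total gain g = 0.53257.

0.53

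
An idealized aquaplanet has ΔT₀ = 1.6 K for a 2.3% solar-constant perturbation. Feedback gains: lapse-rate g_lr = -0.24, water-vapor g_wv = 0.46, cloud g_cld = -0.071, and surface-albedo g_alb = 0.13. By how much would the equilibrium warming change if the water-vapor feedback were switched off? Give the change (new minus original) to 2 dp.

-0.86 K

Original: g = 0.279, ΔT = 1.6/(1−0.279) = 2.2191 K.
Without water-vapor: g' = -0.181, ΔT' = 1.6/(1+0.181) = 1.3548 K.
Change = 1.3548 − 2.2191 = -0.86 K.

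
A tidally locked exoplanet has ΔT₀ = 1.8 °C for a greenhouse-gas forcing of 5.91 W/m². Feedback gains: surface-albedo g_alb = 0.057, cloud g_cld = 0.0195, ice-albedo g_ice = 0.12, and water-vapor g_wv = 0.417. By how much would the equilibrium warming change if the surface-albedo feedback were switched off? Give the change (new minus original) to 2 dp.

-0.60 °C

Original: g = 0.6135, ΔT = 1.8/(1−0.6135) = 4.6572 °C.
Without surface-albedo: g' = 0.5565, ΔT' = 1.8/(1−0.5565) = 4.0586 °C.
Change = 4.0586 − 4.6572 = -0.60 °C.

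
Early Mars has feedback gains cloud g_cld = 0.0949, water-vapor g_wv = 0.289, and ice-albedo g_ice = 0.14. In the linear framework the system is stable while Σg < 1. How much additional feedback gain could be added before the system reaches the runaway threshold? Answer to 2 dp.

Current total gain = 0.0949 + 0.289 + 0.14 = 0.5239.
Margin to runaway = 1 − 0.5239 = 0.48.

0.48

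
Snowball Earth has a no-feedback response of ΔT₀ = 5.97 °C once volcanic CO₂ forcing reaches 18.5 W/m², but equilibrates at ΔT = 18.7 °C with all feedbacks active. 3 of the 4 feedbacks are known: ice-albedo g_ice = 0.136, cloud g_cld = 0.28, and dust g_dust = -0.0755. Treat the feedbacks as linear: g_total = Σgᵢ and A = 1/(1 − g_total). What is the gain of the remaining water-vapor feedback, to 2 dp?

0.34

Amplification A = ΔT/ΔT₀ = 18.7/5.97 = 3.132.
Total gain g = 1 − 1/A = 1 − 1/3.132 = 0.6807.
Known gains sum to 0.136 + 0.28 − 0.0755 = 0.3405.
g_wv = 0.6807 − 0.3405 = 0.34.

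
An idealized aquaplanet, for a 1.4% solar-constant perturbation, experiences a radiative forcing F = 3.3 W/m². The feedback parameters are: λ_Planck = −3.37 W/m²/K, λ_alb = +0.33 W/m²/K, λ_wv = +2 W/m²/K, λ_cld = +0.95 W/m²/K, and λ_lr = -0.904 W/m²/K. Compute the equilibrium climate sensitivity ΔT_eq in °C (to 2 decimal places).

Net feedback parameter λ = (−3.37) + (+0.33) + (+2) + (+0.95) + (-0.904) = -0.994 W/m²/K.
ΔT = −F/λ = −3.3/(-0.994) = 3.32 °C.

3.32 °C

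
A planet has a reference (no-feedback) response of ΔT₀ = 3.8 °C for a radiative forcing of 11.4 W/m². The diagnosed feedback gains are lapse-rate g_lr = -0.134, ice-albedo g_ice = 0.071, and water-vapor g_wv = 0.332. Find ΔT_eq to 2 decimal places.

Total gain g = -0.134 + 0.071 + 0.332 = 0.269.
Amplification A = 1/(1 − 0.269) = 1.368.
ΔT = 3.8 × 1.368 = 5.20 °C.

5.20 °C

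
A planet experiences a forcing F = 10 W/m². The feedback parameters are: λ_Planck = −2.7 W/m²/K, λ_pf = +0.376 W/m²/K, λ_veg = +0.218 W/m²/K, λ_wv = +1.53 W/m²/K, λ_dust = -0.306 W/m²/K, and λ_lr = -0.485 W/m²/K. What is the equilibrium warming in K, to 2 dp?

Net feedback parameter λ = (−2.7) + (+0.376) + (+0.218) + (+1.53) + (-0.306) + (-0.485) = -1.367 W/m²/K.
ΔT = −F/λ = −10/(-1.367) = 7.32 K.

7.32 K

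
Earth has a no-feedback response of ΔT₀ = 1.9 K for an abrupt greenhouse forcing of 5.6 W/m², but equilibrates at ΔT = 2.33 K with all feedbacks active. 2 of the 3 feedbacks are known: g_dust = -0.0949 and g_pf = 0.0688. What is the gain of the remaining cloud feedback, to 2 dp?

0.21

Amplification A = ΔT/ΔT₀ = 2.33/1.9 = 1.226.
Total gain g = 1 − 1/A = 1 − 1/1.226 = 0.1843.
Known gains sum to -0.0949 + 0.0688 = -0.0261.
g_cld = 0.1843 + 0.0261 = 0.21.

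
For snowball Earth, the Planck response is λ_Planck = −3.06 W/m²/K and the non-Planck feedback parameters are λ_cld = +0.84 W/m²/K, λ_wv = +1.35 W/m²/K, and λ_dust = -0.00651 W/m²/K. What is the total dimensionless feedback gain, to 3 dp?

0.714

Convert to gains: g_cld = 0.84/3.06 = 0.2745; g_wv = 1.35/3.06 = 0.4412; g_dust = -0.00651/3.06 = -0.002127.
Total gain g = 0.713573.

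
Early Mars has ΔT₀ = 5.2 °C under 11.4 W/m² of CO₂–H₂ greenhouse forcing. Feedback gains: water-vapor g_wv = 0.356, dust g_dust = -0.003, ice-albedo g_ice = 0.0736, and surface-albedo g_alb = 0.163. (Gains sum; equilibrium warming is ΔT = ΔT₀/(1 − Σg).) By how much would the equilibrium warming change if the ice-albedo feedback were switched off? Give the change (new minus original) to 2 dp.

Original: g = 0.5896, ΔT = 5.2/(1−0.5896) = 12.6706 °C.
Without ice-albedo: g' = 0.516, ΔT' = 5.2/(1−0.516) = 10.7438 °C.
Change = 10.7438 − 12.6706 = -1.93 °C.

-1.93 °C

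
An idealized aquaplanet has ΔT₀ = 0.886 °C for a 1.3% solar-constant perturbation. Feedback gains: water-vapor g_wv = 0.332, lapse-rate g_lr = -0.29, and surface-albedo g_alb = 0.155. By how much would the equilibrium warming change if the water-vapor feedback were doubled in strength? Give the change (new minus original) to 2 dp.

Original: g = 0.197, ΔT = 0.886/(1−0.197) = 1.1034 °C.
With doubled water-vapor: g' = 0.529, ΔT' = 0.886/(1−0.529) = 1.8811 °C.
Change = 1.8811 − 1.1034 = 0.78 °C.

0.78 °C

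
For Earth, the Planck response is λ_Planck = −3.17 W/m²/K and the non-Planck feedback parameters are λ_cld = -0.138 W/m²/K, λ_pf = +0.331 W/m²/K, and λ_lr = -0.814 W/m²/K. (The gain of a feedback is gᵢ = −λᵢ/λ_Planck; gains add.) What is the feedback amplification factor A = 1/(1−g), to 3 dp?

Convert to gains: g_cld = -0.138/3.17 = -0.04353; g_pf = 0.331/3.17 = 0.1044; g_lr = -0.814/3.17 = -0.2568.
Total gain g = -0.19593.
A = 1/(1 + 0.19593) = 0.836.

0.836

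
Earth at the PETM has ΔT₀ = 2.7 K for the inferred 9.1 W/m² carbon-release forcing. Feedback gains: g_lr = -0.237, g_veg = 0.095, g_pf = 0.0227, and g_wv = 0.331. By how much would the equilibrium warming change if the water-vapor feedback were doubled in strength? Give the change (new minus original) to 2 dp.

Original: g = 0.2117, ΔT = 2.7/(1−0.2117) = 3.4251 K.
With doubled water-vapor: g' = 0.5427, ΔT' = 2.7/(1−0.5427) = 5.9042 K.
Change = 5.9042 − 3.4251 = 2.48 K.

2.48 K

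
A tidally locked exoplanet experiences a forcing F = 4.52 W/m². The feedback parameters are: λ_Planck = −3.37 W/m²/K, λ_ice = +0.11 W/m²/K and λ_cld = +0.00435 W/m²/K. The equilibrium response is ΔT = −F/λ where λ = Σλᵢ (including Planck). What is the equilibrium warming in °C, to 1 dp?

Net feedback parameter λ = (−3.37) + (+0.11) + (+0.00435) = -3.25565 W/m²/K.
ΔT = −F/λ = −4.52/(-3.25565) = 1.4 °C.

1.4 °C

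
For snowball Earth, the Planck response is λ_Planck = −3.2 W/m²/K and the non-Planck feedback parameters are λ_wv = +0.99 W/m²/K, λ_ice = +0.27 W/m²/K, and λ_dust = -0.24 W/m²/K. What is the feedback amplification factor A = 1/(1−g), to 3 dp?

Convert to gains: g_wv = 0.99/3.2 = 0.3094; g_ice = 0.27/3.2 = 0.08438; g_dust = -0.24/3.2 = -0.075.
Total gain g = 0.31878.
A = 1/(1 − 0.31878) = 1.468.

1.468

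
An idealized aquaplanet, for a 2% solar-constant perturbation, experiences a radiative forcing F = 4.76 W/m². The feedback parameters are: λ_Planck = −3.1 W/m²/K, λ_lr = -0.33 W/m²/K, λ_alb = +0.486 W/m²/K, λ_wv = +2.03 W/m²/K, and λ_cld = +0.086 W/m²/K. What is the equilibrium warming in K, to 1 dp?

5.7 K

Net feedback parameter λ = (−3.1) + (-0.33) + (+0.486) + (+2.03) + (+0.086) = -0.828 W/m²/K.
ΔT = −F/λ = −4.76/(-0.828) = 5.7 K.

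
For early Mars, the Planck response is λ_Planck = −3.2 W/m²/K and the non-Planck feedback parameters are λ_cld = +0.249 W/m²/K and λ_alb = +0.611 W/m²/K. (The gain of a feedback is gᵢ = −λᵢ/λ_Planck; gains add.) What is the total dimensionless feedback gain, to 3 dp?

0.269

Convert to gains: g_cld = 0.249/3.2 = 0.07781; g_alb = 0.611/3.2 = 0.1909.
Total gain g = 0.26871.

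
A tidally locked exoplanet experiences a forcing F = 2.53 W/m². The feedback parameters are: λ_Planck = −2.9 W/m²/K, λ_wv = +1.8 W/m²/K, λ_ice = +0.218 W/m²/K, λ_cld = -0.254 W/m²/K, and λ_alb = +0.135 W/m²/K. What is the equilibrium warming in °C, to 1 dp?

Net feedback parameter λ = (−2.9) + (+1.8) + (+0.218) + (-0.254) + (+0.135) = -1.001 W/m²/K.
ΔT = −F/λ = −2.53/(-1.001) = 2.5 °C.

2.5 °C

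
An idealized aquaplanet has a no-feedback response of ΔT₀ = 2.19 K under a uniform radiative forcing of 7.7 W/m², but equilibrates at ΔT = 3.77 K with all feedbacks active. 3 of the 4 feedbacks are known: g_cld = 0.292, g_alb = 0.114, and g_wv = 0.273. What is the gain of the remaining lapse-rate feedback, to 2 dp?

-0.26

Amplification A = ΔT/ΔT₀ = 3.77/2.19 = 1.721.
Total gain g = 1 − 1/A = 1 − 1/1.721 = 0.4189.
Known gains sum to 0.292 + 0.114 + 0.273 = 0.679.
g_lr = 0.4189 − 0.679 = -0.26.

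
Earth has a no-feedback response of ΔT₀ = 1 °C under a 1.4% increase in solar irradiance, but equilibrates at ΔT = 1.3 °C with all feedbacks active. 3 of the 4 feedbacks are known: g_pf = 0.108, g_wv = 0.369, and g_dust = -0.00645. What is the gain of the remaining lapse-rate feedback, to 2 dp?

-0.24

Amplification A = ΔT/ΔT₀ = 1.3/1 = 1.3.
Total gain g = 1 − 1/A = 1 − 1/1.3 = 0.2308.
Known gains sum to 0.108 + 0.369 − 0.00645 = 0.47055.
g_lr = 0.2308 − 0.47055 = -0.24.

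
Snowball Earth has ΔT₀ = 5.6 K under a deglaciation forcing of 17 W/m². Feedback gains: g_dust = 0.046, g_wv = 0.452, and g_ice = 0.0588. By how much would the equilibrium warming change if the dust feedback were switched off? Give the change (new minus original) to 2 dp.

Original: g = 0.5568, ΔT = 5.6/(1−0.5568) = 12.6354 K.
Without dust: g' = 0.5108, ΔT' = 5.6/(1−0.5108) = 11.4473 K.
Change = 11.4473 − 12.6354 = -1.19 K.

-1.19 K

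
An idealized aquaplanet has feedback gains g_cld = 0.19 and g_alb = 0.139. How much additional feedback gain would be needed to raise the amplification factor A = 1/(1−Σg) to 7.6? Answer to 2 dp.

0.54

Current total gain = 0.329.
Target gain for A = 7.6: g* = 1 − 1/7.6 = 0.8684.
Additional gain needed = 0.8684 − 0.329 = 0.54.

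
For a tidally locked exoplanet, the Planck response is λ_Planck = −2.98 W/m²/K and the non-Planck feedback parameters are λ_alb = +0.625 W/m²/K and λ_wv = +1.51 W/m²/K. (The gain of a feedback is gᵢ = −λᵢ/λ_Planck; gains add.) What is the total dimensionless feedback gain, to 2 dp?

0.72

Convert to gains: g_alb = 0.625/2.98 = 0.2097; g_wv = 1.51/2.98 = 0.5067.
Total gain g = 0.7164.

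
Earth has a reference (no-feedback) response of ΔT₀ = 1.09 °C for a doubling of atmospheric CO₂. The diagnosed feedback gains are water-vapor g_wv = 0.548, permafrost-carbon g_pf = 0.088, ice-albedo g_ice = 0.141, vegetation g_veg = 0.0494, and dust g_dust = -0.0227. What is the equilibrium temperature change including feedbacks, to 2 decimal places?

Total gain g = 0.548 + 0.088 + 0.141 + 0.0494 − 0.0227 = 0.8037.
Amplification A = 1/(1 − 0.8037) = 5.094.
ΔT = 1.09 × 5.094 = 5.55 °C.

5.55 °C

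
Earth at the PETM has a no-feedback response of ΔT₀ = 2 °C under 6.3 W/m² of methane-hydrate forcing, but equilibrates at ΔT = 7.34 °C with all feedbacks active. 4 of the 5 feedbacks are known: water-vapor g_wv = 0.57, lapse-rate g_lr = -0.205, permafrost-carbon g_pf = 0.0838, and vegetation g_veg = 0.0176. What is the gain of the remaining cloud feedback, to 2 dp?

0.26

Amplification A = ΔT/ΔT₀ = 7.34/2 = 3.67.
Total gain g = 1 − 1/A = 1 − 1/3.67 = 0.7275.
Known gains sum to 0.57 − 0.205 + 0.0838 + 0.0176 = 0.4664.
g_cld = 0.7275 − 0.4664 = 0.26.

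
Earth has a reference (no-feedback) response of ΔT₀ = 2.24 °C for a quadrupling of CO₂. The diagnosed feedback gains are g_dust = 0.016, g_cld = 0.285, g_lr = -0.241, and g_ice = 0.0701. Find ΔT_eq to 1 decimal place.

Total gain g = 0.016 + 0.285 − 0.241 + 0.0701 = 0.1301.
Amplification A = 1/(1 − 0.1301) = 1.15.
ΔT = 2.24 × 1.15 = 2.6 °C.

2.6 °C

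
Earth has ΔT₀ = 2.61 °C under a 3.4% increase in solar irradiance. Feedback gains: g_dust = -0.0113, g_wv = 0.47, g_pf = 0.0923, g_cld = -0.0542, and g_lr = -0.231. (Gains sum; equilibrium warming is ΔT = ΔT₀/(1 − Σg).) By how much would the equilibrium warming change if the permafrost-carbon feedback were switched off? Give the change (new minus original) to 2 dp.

Original: g = 0.2658, ΔT = 2.61/(1−0.2658) = 3.5549 °C.
Without permafrost-carbon: g' = 0.1735, ΔT' = 2.61/(1−0.1735) = 3.1579 °C.
Change = 3.1579 − 3.5549 = -0.40 °C.

-0.40 °C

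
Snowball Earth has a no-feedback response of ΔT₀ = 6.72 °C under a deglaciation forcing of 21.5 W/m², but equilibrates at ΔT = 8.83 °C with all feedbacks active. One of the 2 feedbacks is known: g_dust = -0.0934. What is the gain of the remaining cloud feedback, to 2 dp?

Amplification A = ΔT/ΔT₀ = 8.83/6.72 = 1.314.
Total gain g = 1 − 1/A = 1 − 1/1.314 = 0.239.
The known gain is -0.0934.
g_cld = 0.239 + 0.0934 = 0.33.

0.33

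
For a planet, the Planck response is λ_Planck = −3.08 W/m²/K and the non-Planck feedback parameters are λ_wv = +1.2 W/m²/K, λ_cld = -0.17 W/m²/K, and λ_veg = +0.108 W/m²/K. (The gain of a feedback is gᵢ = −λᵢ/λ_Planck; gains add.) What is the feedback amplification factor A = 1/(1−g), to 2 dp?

1.59

Convert to gains: g_wv = 1.2/3.08 = 0.3896; g_cld = -0.17/3.08 = -0.05519; g_veg = 0.108/3.08 = 0.03506.
Total gain g = 0.36947.
A = 1/(1 − 0.36947) = 1.59.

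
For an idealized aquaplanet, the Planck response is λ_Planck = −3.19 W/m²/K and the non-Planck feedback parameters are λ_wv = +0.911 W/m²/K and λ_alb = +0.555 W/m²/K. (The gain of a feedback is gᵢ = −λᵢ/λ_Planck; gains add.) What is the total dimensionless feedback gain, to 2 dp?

Convert to gains: g_wv = 0.911/3.19 = 0.2856; g_alb = 0.555/3.19 = 0.174.
Total gain g = 0.4596.

0.46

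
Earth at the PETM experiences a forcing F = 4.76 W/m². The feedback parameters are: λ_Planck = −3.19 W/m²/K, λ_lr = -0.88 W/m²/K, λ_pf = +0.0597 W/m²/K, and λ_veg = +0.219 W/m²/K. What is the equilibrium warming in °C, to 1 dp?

1.3 °C

Net feedback parameter λ = (−3.19) + (-0.88) + (+0.0597) + (+0.219) = -3.7913 W/m²/K.
ΔT = −F/λ = −4.76/(-3.7913) = 1.3 °C.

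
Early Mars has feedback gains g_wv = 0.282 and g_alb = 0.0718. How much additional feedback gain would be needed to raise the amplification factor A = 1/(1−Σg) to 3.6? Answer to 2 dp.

Current total gain = 0.3538.
Target gain for A = 3.6: g* = 1 − 1/3.6 = 0.7222.
Additional gain needed = 0.7222 − 0.3538 = 0.37.

0.37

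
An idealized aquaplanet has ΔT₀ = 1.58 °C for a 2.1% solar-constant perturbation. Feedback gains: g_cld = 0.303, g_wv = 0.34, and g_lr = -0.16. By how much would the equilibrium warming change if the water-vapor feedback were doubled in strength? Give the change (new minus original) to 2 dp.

Original: g = 0.483, ΔT = 1.58/(1−0.483) = 3.0561 °C.
With doubled water-vapor: g' = 0.823, ΔT' = 1.58/(1−0.823) = 8.9266 °C.
Change = 8.9266 − 3.0561 = 5.87 °C.

5.87 °C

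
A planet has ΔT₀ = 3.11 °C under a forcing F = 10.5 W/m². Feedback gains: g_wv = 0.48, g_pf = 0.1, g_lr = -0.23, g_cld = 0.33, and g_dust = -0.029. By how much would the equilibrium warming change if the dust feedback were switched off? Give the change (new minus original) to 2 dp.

0.81 °C

Original: g = 0.651, ΔT = 3.11/(1−0.651) = 8.9112 °C.
Without dust: g' = 0.68, ΔT' = 3.11/(1−0.68) = 9.7188 °C.
Change = 9.7188 − 8.9112 = 0.81 °C.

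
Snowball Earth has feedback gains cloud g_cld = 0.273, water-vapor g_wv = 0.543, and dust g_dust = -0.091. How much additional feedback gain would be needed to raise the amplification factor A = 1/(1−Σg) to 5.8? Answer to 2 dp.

Current total gain = 0.725.
Target gain for A = 5.8: g* = 1 − 1/5.8 = 0.8276.
Additional gain needed = 0.8276 − 0.725 = 0.10.

0.10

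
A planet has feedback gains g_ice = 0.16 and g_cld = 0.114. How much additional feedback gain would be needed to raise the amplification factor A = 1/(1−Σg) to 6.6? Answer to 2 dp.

Current total gain = 0.274.
Target gain for A = 6.6: g* = 1 − 1/6.6 = 0.8485.
Additional gain needed = 0.8485 − 0.274 = 0.57.

0.57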